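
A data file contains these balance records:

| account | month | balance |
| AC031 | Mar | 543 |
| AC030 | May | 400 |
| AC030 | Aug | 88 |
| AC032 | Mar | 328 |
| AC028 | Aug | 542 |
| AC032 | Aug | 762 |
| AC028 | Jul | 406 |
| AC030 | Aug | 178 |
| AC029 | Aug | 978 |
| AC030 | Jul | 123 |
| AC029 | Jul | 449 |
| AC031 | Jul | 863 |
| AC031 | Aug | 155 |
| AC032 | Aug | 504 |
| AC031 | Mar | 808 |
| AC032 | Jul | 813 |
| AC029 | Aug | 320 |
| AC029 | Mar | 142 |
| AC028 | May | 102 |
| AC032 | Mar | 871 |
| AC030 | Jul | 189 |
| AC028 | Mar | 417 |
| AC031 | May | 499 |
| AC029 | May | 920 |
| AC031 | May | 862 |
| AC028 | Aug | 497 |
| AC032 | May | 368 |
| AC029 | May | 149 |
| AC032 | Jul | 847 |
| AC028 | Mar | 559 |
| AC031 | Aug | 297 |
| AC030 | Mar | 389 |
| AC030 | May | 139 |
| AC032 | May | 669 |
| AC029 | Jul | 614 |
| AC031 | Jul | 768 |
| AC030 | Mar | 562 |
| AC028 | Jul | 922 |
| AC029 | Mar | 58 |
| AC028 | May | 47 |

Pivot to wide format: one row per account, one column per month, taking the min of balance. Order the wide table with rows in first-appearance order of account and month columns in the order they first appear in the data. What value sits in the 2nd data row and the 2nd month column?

With rows in first-appearance order of account, row 2 is account=AC030. month columns in first-appearance order: Mar, May, Aug, Jul; column 2 is May.
Long rows with account=AC030, month=May: min(400, 139) = 139.

139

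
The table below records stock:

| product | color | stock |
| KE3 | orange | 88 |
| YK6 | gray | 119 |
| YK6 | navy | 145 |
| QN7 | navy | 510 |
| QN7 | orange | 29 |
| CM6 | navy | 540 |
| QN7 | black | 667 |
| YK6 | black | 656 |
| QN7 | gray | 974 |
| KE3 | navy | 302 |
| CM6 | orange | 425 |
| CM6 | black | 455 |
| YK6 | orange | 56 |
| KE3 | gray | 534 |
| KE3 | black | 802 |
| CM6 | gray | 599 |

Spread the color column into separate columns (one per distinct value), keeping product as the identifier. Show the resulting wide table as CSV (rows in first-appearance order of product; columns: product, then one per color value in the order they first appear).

Columns: product plus the 4 distinct color values (orange, gray, navy, black).
For example, row KE3 column orange takes stock=88 from the long row (KE3, orange).

product,orange,gray,navy,black
KE3,88,534,302,802
YK6,56,119,145,656
QN7,29,974,510,667
CM6,425,599,540,455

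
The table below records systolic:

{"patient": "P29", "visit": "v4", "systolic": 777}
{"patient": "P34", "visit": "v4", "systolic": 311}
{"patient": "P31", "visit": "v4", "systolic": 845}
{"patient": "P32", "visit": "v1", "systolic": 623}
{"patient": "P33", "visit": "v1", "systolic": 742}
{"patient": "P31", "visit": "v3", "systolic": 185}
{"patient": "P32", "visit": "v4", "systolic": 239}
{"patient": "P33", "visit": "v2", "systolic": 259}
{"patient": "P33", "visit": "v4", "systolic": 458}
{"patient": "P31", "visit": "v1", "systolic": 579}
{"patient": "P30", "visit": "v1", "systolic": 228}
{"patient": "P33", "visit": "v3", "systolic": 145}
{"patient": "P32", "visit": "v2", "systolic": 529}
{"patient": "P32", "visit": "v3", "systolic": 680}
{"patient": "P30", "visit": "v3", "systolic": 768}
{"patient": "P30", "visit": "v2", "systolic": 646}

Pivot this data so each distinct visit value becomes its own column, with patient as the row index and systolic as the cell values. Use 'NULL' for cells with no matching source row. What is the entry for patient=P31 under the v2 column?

NULL

No long-format row has patient=P31 and visit=v2, so the cell is NULL.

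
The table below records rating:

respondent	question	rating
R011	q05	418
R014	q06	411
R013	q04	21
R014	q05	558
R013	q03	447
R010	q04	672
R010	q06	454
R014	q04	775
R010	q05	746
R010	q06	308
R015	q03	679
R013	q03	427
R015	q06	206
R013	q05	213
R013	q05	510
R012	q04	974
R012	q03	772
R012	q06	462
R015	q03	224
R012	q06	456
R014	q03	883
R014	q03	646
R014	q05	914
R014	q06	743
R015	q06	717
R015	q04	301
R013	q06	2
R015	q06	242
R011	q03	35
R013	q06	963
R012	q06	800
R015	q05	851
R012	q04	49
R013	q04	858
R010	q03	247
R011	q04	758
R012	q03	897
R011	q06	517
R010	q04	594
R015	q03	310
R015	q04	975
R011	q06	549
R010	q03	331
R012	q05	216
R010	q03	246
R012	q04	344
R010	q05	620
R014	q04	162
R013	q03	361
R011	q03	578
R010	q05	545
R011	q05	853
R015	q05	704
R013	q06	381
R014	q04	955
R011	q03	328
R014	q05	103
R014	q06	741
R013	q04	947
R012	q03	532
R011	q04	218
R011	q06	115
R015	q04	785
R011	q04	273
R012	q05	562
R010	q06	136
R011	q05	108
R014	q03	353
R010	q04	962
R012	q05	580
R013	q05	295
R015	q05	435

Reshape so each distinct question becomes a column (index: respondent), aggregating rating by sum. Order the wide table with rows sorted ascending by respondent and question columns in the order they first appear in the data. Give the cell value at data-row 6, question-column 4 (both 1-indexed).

With rows sorted ascending by respondent, row 6 is respondent=R015. question columns in first-appearance order: q05, q06, q04, q03; column 4 is q03.
Long rows with respondent=R015, question=q03: 679 + 224 + 310 = 1213.

1213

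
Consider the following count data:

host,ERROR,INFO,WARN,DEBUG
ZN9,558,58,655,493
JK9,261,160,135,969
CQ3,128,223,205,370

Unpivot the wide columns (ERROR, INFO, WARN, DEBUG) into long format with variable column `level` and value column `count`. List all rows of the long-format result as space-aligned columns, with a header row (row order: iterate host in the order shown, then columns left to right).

Each (host, column) pair becomes one row: 3 × 4 = 12 rows.
For example, (ZN9, ERROR) → count=558.

host  level  count
ZN9   ERROR  558  
ZN9   INFO   58   
ZN9   WARN   655  
ZN9   DEBUG  493  
JK9   ERROR  261  
JK9   INFO   160  
JK9   WARN   135  
JK9   DEBUG  969  
CQ3   ERROR  128  
CQ3   INFO   223  
CQ3   WARN   205  
CQ3   DEBUG  370  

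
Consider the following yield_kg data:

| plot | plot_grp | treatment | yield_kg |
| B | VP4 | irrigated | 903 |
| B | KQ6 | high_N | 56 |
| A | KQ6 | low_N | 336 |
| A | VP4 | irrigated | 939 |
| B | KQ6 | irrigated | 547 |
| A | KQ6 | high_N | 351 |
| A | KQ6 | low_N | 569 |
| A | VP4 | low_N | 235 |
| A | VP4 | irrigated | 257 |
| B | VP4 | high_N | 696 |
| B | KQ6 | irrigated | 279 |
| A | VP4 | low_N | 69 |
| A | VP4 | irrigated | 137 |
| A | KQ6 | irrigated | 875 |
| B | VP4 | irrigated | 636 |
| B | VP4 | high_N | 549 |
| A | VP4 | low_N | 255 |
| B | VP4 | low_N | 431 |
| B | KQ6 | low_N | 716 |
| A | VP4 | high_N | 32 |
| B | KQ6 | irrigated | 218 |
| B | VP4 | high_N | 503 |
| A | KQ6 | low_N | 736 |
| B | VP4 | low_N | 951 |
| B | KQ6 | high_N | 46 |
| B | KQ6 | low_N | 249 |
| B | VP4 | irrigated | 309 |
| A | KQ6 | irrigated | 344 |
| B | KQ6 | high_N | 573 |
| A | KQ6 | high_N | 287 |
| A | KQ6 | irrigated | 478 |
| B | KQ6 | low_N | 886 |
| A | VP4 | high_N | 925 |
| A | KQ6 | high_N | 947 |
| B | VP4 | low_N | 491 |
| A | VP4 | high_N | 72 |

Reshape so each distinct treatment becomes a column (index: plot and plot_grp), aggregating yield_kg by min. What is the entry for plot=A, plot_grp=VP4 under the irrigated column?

137

Rows with plot=A, plot_grp=VP4 and treatment=irrigated: yield_kg values are 939, 257, 137.
min(939, 257, 137) = 137.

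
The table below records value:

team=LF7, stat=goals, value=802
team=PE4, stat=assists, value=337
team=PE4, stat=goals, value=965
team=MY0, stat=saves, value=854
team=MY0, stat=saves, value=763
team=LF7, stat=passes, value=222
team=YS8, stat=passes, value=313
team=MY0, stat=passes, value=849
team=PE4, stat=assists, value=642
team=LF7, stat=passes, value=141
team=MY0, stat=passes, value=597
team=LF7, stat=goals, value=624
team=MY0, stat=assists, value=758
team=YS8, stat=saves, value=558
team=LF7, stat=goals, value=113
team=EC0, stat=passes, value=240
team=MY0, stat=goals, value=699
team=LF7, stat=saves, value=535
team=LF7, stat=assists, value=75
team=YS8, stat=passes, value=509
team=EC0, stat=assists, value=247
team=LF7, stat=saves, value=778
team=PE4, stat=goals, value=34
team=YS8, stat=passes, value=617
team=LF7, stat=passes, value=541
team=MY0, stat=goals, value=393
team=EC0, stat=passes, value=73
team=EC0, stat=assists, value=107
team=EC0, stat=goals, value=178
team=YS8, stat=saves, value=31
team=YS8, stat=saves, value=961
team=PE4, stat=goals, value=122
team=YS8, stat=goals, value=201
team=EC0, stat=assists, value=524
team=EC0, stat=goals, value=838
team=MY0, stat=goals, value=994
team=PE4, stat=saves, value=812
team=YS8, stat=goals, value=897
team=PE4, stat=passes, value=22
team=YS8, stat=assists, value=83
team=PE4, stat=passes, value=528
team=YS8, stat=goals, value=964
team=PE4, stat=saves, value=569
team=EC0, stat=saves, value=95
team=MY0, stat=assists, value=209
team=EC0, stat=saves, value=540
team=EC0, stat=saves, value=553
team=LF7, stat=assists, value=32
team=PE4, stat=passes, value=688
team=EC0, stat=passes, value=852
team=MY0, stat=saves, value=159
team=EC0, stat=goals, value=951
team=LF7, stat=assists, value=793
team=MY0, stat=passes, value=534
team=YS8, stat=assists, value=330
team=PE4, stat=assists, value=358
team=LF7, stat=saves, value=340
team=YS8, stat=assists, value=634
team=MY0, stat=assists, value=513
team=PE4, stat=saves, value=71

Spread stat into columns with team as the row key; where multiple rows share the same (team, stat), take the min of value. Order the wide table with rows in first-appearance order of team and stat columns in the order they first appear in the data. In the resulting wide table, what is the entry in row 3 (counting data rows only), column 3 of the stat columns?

With rows in first-appearance order of team, row 3 is team=MY0. stat columns in first-appearance order: goals, assists, saves, passes; column 3 is saves.
Long rows with team=MY0, stat=saves: min(854, 763, 159) = 159.

159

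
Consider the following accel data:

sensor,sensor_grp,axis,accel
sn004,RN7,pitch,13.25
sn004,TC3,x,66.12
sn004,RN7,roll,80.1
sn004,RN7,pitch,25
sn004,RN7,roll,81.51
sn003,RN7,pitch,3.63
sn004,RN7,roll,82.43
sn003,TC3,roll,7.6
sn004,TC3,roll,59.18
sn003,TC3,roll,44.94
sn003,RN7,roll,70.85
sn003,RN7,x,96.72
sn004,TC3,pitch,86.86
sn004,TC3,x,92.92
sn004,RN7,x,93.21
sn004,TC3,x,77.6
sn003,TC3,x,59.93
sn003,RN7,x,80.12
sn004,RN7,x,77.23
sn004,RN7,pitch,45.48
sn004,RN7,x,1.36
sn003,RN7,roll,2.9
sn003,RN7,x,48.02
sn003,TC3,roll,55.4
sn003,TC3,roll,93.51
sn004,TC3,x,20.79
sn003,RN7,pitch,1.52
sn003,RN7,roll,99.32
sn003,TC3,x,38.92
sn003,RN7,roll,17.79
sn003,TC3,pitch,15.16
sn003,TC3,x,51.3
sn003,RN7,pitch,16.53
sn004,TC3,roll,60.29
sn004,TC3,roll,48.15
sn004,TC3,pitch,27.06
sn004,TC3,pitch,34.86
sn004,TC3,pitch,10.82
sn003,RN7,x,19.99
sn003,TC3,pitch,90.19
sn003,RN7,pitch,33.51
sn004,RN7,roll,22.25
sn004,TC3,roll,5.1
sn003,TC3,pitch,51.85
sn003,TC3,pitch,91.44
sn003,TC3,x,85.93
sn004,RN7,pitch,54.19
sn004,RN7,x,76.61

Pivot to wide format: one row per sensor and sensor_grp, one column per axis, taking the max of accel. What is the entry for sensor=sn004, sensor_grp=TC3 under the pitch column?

Rows with sensor=sn004, sensor_grp=TC3 and axis=pitch: accel values are 86.86, 27.06, 34.86, 10.82.
max(86.86, 27.06, 34.86, 10.82) = 86.86.

86.86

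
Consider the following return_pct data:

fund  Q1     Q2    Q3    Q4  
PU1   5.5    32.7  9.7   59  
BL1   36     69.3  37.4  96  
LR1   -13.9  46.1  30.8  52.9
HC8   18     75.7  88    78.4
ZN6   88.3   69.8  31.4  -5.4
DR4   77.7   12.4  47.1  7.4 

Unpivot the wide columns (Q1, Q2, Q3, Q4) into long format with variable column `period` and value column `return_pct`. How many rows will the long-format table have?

24

6 fund values × 4 melted columns = 24 rows.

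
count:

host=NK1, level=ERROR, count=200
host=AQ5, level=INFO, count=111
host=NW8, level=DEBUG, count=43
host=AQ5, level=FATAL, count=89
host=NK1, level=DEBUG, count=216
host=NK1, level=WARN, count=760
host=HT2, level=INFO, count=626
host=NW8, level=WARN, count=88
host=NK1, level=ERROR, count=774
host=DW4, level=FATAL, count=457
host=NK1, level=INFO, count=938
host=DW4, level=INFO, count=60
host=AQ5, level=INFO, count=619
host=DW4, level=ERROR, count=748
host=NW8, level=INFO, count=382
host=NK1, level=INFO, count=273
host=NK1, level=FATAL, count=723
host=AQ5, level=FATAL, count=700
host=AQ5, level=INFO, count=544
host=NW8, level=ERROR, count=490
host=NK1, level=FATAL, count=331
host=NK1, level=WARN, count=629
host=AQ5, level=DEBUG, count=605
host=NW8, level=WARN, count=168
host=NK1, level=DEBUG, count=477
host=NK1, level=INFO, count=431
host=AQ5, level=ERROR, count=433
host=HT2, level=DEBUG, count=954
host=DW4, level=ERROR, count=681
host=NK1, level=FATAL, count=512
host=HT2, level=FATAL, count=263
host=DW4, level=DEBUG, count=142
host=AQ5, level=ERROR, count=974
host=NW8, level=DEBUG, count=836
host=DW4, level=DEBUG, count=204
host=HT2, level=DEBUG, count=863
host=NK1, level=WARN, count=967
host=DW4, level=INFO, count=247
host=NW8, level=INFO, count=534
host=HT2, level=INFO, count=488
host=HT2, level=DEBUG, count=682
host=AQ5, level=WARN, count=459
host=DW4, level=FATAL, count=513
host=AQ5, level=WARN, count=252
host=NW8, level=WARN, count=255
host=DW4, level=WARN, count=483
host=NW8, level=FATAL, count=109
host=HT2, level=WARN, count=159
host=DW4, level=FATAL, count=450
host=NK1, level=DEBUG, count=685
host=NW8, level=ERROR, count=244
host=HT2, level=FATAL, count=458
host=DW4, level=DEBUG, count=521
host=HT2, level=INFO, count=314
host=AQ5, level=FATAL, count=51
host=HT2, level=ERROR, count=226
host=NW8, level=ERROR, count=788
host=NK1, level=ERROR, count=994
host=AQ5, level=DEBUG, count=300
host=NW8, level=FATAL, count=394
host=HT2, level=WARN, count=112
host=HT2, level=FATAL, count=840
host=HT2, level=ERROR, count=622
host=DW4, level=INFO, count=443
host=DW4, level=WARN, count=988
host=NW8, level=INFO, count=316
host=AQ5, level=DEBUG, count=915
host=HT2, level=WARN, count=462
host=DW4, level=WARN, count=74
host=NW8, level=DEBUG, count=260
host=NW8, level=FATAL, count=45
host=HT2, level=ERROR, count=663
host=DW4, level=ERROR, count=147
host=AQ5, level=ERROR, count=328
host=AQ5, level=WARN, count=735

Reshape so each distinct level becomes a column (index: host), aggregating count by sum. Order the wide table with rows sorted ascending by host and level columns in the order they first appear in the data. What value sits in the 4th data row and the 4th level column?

1566

With rows sorted ascending by host, row 4 is host=NK1. level columns in first-appearance order: ERROR, INFO, DEBUG, FATAL, WARN; column 4 is FATAL.
Long rows with host=NK1, level=FATAL: 723 + 331 + 512 = 1566.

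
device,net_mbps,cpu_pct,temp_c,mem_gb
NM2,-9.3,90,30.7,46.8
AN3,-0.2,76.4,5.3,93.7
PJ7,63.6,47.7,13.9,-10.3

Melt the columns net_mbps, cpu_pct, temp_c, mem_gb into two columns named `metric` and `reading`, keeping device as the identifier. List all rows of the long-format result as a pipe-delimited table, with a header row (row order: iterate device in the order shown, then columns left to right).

| device | metric | reading |
| NM2 | net_mbps | -9.3 |
| NM2 | cpu_pct | 90 |
| NM2 | temp_c | 30.7 |
| NM2 | mem_gb | 46.8 |
| AN3 | net_mbps | -0.2 |
| AN3 | cpu_pct | 76.4 |
| AN3 | temp_c | 5.3 |
| AN3 | mem_gb | 93.7 |
| PJ7 | net_mbps | 63.6 |
| PJ7 | cpu_pct | 47.7 |
| PJ7 | temp_c | 13.9 |
| PJ7 | mem_gb | -10.3 |

Each (device, column) pair becomes one row: 3 × 4 = 12 rows.
For example, (NM2, net_mbps) → reading=-9.3.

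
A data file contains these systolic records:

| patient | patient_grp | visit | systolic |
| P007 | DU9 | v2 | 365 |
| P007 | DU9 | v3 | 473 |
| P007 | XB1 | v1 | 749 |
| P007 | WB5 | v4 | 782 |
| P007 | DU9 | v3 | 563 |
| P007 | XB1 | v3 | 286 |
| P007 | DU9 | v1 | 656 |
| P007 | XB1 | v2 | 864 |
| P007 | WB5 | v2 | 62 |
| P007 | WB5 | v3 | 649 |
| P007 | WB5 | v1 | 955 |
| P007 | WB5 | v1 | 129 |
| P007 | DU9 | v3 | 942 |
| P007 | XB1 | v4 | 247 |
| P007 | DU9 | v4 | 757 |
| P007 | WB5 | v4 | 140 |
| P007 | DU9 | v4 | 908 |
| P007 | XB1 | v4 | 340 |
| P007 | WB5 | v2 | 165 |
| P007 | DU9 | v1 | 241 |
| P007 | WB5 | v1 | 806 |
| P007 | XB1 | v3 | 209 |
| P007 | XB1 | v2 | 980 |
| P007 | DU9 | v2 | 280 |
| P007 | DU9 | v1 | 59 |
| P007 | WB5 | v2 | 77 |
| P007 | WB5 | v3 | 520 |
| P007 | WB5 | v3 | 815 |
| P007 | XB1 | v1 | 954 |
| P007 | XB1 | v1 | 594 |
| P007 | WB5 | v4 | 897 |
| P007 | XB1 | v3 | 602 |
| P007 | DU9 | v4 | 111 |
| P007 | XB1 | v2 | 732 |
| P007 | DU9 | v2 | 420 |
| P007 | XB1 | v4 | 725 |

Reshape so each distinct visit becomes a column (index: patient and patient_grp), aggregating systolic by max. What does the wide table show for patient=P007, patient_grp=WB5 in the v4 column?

897

Rows with patient=P007, patient_grp=WB5 and visit=v4: systolic values are 782, 140, 897.
max(782, 140, 897) = 897.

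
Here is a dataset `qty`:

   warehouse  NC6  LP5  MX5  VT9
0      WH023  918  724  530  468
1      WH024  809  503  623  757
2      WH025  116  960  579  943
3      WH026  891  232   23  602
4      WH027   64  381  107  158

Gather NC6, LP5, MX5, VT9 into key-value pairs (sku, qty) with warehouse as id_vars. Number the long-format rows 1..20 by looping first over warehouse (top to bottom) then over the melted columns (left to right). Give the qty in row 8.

757

20 rows total (5 × 4). Row 8: index ⌊(8-1)/4⌋ = 1 into warehouse → WH024; (8-1) mod 4 = 3 into the melted columns → VT9.
So row 8 is (WH024, VT9, 757); qty = 757.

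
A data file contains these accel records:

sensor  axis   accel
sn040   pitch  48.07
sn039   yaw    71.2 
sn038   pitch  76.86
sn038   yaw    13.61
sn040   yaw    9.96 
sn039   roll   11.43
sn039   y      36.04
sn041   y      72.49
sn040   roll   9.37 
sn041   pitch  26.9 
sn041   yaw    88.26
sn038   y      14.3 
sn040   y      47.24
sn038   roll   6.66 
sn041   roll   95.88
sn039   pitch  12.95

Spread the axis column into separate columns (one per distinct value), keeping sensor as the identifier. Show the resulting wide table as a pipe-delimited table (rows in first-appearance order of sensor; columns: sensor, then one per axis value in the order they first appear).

Columns: sensor plus the 4 distinct axis values (pitch, yaw, roll, y).
For example, row sn040 column pitch takes accel=48.07 from the long row (sn040, pitch).

| sensor | pitch | yaw | roll | y |
| sn040 | 48.07 | 9.96 | 9.37 | 47.24 |
| sn039 | 12.95 | 71.2 | 11.43 | 36.04 |
| sn038 | 76.86 | 13.61 | 6.66 | 14.3 |
| sn041 | 26.9 | 88.26 | 95.88 | 72.49 |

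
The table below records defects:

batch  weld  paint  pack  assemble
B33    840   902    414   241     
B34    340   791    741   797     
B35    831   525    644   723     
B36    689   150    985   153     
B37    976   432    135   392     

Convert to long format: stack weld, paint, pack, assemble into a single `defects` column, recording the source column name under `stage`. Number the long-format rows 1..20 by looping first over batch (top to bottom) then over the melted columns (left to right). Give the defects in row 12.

723

20 rows total (5 × 4). Row 12: index ⌊(12-1)/4⌋ = 2 into batch → B35; (12-1) mod 4 = 3 into the melted columns → assemble.
So row 12 is (B35, assemble, 723); defects = 723.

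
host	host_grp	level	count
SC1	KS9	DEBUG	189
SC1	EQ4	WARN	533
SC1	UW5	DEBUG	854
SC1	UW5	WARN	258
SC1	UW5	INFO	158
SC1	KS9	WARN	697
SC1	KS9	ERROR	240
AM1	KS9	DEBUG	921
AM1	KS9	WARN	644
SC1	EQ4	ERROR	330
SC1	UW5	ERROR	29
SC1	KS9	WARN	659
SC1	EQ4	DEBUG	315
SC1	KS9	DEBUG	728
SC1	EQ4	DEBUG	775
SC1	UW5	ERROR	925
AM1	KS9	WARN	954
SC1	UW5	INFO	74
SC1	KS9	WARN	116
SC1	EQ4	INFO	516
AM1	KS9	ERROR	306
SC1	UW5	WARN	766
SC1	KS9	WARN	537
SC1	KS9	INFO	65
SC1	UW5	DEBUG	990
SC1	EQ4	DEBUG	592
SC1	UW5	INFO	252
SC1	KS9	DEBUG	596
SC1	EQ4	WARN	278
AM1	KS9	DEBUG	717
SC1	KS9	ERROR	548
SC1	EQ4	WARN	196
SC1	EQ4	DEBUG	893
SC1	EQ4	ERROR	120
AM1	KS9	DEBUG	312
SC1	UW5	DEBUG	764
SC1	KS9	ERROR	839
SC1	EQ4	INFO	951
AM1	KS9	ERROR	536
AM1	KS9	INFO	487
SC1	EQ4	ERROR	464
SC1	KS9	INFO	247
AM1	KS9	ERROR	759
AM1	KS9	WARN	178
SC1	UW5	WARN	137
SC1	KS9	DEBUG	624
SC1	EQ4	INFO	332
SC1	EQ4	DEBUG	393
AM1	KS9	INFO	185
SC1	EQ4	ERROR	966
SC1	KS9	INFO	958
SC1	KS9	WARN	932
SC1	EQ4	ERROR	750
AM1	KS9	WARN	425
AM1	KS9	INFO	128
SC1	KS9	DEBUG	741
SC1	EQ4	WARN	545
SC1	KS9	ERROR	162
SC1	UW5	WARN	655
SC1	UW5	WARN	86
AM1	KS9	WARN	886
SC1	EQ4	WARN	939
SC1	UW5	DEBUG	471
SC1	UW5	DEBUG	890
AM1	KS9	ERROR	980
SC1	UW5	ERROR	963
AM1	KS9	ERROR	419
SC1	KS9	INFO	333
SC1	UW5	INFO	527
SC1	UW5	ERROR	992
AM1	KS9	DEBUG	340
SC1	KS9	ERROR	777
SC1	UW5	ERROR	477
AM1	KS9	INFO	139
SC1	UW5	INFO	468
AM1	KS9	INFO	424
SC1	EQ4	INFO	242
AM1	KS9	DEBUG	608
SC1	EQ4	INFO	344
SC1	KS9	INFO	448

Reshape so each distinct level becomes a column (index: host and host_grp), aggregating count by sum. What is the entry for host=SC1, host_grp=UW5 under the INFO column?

1479

Rows with host=SC1, host_grp=UW5 and level=INFO: count values are 158, 74, 252, 527, 468.
158 + 74 + 252 + 527 + 468 = 1479.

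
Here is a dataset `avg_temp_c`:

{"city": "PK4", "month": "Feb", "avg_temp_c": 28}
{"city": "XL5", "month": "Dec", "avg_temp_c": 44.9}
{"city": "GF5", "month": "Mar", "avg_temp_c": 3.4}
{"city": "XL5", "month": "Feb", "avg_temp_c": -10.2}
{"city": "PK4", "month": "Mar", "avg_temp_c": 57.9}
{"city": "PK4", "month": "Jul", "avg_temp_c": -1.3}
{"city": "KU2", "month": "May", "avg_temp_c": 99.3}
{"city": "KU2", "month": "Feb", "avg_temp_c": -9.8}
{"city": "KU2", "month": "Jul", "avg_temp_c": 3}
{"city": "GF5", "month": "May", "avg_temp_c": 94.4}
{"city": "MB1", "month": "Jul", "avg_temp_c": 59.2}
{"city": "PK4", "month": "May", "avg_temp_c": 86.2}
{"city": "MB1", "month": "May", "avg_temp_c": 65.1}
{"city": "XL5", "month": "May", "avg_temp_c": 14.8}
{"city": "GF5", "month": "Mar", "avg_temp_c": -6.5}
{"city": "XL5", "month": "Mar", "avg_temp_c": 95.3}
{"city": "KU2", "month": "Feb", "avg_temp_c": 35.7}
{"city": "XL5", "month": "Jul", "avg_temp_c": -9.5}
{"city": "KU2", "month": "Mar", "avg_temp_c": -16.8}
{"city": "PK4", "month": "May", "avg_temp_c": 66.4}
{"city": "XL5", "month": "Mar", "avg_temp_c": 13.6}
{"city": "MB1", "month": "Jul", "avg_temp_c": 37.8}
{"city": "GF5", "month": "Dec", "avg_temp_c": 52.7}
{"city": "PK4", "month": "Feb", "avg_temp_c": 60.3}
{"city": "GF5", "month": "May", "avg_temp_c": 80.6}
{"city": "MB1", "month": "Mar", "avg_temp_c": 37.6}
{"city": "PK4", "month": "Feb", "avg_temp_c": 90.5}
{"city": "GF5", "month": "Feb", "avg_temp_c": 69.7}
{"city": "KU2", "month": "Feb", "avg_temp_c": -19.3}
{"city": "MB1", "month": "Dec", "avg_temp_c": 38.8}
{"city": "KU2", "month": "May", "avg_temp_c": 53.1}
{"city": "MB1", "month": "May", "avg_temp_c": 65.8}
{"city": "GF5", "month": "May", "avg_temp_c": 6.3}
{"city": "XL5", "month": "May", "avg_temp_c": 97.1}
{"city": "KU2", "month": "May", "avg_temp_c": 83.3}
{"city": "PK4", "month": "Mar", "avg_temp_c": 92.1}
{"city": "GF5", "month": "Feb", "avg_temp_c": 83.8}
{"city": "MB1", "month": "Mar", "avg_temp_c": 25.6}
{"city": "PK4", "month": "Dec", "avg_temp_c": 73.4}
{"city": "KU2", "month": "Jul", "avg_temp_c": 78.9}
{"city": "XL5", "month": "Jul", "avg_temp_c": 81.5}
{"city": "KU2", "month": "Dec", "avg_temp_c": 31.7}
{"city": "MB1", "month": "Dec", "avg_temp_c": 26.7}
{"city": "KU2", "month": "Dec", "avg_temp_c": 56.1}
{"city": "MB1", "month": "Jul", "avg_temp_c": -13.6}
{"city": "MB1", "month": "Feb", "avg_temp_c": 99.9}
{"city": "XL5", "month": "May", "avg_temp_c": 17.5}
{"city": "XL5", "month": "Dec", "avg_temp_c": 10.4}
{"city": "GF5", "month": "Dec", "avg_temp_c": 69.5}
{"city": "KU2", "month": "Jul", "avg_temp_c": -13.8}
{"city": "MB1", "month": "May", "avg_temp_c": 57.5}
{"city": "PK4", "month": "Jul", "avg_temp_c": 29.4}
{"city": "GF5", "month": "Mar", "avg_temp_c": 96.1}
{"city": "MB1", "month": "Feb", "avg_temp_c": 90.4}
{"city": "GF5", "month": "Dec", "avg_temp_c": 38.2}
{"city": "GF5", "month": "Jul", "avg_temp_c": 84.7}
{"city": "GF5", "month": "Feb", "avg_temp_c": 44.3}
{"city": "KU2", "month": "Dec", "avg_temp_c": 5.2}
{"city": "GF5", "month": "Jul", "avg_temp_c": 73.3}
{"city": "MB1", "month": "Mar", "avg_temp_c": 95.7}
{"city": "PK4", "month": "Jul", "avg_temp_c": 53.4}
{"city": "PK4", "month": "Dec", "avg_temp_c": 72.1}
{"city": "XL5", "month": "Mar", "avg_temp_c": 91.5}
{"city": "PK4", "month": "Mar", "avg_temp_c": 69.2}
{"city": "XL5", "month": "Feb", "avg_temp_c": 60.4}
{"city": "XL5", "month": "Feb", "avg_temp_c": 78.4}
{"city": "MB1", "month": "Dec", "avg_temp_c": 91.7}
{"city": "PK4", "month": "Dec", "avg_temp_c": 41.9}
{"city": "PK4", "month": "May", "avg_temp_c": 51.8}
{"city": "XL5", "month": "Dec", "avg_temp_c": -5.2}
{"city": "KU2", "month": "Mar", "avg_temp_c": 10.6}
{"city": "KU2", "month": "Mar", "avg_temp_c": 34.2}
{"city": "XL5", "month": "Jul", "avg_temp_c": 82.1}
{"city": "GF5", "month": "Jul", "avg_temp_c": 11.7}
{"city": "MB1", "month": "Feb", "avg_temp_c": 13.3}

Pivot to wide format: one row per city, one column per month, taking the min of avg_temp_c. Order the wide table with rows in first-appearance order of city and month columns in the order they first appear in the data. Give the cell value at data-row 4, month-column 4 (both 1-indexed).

With rows in first-appearance order of city, row 4 is city=KU2. month columns in first-appearance order: Feb, Dec, Mar, Jul, May; column 4 is Jul.
Long rows with city=KU2, month=Jul: min(3, 78.9, -13.8) = -13.8.

-13.8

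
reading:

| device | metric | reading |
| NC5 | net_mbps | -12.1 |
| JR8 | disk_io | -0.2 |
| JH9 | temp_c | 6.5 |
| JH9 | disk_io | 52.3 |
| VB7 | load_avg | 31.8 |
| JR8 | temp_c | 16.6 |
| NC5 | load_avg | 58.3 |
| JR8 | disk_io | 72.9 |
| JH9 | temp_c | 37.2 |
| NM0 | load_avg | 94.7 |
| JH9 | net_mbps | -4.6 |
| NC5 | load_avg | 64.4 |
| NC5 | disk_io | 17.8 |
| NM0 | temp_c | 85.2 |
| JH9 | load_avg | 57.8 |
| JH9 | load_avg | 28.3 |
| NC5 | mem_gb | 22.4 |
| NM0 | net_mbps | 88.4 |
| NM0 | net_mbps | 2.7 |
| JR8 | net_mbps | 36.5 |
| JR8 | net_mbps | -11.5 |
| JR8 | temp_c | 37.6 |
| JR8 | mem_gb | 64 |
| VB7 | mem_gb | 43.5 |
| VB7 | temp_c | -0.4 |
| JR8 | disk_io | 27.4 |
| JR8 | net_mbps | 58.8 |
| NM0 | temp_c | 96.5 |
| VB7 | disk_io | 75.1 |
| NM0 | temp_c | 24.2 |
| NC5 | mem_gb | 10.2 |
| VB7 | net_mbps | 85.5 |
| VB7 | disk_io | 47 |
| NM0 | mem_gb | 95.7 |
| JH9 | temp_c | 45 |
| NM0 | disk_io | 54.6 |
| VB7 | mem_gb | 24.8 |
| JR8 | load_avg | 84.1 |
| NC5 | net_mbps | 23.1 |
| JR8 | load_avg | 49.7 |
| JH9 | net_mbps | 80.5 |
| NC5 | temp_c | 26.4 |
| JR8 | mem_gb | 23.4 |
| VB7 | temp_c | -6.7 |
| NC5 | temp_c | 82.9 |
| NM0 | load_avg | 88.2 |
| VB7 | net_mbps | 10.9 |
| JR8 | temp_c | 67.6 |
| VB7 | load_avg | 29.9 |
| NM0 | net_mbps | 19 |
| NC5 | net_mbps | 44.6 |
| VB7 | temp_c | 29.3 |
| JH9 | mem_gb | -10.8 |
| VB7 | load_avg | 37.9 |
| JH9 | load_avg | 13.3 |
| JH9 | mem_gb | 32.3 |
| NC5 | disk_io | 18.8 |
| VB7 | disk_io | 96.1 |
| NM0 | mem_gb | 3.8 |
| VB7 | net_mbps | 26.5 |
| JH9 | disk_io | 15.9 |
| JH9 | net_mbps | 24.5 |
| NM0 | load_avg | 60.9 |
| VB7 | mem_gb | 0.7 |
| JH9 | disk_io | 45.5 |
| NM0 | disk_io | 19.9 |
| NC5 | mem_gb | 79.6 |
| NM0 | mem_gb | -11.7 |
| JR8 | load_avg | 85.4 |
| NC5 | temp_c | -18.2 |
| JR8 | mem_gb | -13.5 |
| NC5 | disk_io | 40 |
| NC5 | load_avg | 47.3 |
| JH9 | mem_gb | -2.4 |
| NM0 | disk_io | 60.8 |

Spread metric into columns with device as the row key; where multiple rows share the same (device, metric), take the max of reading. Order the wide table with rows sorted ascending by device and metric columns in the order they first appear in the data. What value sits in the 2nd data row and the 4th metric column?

With rows sorted ascending by device, row 2 is device=JR8. metric columns in first-appearance order: net_mbps, disk_io, temp_c, load_avg, mem_gb; column 4 is load_avg.
Long rows with device=JR8, metric=load_avg: max(84.1, 49.7, 85.4) = 85.4.

85.4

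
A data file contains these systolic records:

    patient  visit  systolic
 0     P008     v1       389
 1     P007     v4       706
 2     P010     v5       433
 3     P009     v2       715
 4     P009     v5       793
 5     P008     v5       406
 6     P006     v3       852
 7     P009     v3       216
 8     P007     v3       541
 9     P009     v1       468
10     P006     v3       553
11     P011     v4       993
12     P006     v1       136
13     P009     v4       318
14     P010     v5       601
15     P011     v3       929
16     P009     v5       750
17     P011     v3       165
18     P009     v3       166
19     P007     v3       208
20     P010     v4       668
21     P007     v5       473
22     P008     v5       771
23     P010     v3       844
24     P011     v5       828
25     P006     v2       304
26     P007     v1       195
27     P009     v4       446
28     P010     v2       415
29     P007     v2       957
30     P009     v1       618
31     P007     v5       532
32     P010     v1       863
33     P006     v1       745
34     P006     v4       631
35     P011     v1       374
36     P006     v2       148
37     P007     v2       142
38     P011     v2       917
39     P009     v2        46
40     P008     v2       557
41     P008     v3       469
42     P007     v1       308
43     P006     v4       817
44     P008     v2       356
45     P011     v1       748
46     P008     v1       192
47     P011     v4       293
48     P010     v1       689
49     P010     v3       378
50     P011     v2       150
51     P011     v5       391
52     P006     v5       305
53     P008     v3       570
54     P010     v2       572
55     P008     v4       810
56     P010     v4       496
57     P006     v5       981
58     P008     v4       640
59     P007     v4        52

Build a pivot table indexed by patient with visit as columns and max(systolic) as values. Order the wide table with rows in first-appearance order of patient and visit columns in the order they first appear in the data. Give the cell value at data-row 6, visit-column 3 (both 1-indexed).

With rows in first-appearance order of patient, row 6 is patient=P011. visit columns in first-appearance order: v1, v4, v5, v2, v3; column 3 is v5.
Long rows with patient=P011, visit=v5: max(828, 391) = 828.

828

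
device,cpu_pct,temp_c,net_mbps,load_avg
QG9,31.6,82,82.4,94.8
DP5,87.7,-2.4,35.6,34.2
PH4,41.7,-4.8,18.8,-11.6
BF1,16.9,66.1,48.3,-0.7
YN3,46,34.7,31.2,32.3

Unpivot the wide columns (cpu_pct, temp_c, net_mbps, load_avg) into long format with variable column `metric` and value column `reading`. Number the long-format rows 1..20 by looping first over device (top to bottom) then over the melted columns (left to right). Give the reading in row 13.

20 rows total (5 × 4). Row 13: index ⌊(13-1)/4⌋ = 3 into device → BF1; (13-1) mod 4 = 0 into the melted columns → cpu_pct.
So row 13 is (BF1, cpu_pct, 16.9); reading = 16.9.

16.9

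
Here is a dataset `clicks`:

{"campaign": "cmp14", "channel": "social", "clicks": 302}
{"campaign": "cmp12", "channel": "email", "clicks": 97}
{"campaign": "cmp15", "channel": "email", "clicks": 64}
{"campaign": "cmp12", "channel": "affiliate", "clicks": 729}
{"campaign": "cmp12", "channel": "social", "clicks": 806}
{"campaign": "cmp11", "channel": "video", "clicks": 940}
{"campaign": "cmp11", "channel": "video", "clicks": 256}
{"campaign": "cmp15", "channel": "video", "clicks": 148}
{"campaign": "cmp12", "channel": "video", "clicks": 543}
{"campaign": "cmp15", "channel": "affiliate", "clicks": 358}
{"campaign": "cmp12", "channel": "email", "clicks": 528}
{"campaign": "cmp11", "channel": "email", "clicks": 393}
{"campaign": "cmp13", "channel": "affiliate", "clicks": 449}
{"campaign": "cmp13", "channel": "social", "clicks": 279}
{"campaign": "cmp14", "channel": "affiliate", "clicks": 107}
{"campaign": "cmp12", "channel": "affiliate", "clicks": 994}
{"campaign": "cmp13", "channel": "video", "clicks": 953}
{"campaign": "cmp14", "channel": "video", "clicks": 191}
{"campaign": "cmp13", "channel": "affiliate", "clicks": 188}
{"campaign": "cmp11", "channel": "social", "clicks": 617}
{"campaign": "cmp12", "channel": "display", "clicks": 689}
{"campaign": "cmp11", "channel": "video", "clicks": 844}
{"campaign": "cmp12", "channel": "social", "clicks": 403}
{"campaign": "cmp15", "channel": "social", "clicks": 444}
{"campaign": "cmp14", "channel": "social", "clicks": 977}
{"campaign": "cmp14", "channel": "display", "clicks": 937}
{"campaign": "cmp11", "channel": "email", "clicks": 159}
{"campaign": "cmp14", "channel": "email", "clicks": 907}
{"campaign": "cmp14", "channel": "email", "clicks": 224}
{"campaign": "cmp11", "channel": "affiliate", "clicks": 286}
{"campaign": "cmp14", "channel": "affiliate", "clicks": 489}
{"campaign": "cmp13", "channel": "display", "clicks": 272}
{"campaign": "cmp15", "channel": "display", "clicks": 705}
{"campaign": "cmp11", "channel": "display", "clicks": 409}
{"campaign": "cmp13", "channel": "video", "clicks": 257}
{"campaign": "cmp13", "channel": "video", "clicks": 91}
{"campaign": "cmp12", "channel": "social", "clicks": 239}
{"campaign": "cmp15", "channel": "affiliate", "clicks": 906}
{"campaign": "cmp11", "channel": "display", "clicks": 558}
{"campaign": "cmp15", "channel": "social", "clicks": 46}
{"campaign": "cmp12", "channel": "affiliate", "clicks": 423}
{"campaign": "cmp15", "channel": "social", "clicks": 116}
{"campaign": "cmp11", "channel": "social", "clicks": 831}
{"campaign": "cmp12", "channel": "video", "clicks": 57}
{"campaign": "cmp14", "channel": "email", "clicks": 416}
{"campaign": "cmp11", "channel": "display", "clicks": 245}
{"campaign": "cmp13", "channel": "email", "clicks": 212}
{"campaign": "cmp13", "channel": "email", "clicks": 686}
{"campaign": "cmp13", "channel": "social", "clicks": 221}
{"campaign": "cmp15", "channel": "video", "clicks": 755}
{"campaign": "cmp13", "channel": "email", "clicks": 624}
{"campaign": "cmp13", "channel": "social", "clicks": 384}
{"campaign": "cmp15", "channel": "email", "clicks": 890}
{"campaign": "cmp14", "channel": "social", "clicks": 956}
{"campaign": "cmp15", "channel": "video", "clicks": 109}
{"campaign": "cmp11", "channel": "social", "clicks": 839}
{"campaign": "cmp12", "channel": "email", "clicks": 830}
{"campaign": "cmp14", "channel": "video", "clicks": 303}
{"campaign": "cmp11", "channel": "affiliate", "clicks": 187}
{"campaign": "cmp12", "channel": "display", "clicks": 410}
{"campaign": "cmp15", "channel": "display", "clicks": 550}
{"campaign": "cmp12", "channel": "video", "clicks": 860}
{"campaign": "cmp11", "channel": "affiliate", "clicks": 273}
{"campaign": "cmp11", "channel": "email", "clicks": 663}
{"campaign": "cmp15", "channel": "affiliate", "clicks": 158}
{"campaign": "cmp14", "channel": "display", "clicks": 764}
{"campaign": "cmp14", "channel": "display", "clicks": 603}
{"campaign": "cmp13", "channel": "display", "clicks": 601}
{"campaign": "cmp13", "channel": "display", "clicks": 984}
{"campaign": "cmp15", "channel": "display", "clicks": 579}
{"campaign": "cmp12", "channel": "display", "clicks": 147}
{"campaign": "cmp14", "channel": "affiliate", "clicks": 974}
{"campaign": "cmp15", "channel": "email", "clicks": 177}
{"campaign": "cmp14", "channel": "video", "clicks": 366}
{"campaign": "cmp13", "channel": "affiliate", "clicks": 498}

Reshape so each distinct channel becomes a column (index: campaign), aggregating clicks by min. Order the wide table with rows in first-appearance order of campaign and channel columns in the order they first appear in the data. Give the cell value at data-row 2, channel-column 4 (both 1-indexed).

57

With rows in first-appearance order of campaign, row 2 is campaign=cmp12. channel columns in first-appearance order: social, email, affiliate, video, display; column 4 is video.
Long rows with campaign=cmp12, channel=video: min(543, 57, 860) = 57.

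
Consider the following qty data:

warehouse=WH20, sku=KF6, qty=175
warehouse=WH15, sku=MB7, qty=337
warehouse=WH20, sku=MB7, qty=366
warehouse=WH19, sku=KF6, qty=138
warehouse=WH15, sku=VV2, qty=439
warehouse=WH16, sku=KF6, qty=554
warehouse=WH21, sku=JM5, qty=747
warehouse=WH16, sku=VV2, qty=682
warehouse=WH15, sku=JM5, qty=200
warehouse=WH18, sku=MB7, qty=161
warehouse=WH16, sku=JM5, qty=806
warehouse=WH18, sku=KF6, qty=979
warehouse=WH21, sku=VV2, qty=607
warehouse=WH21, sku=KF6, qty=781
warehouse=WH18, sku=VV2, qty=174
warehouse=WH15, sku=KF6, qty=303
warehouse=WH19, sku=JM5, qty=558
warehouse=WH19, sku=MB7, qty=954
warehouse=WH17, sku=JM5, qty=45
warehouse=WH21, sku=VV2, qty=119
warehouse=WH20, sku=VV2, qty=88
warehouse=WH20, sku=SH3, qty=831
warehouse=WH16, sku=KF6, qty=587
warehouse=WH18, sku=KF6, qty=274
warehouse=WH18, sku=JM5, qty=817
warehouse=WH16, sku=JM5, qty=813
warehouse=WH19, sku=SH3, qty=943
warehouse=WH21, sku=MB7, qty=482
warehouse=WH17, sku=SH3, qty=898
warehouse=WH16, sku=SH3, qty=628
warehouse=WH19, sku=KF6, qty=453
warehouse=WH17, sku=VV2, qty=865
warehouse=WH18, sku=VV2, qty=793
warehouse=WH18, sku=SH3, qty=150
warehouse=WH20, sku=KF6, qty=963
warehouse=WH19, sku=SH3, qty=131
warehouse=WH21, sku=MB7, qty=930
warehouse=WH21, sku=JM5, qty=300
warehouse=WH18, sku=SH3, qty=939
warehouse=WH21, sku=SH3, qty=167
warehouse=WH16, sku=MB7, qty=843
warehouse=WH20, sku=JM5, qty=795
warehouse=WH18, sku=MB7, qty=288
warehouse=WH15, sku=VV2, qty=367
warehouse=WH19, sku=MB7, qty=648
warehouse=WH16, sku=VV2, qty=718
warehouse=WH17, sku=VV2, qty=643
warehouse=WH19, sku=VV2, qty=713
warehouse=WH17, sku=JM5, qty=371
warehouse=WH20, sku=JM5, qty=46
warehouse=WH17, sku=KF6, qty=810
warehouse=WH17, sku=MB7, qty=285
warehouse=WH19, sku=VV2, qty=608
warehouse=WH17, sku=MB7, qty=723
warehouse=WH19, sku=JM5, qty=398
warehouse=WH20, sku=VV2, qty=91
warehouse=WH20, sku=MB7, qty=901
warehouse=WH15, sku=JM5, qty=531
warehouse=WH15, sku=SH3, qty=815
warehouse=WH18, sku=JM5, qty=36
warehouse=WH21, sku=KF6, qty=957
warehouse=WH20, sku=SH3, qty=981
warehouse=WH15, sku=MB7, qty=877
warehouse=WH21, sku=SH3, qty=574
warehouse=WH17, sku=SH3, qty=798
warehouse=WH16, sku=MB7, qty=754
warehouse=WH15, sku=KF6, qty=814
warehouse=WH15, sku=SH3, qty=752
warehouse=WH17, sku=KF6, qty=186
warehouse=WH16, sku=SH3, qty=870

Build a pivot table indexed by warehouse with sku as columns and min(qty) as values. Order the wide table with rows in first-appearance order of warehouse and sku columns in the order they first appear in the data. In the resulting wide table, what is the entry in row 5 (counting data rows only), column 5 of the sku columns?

167

With rows in first-appearance order of warehouse, row 5 is warehouse=WH21. sku columns in first-appearance order: KF6, MB7, VV2, JM5, SH3; column 5 is SH3.
Long rows with warehouse=WH21, sku=SH3: min(167, 574) = 167.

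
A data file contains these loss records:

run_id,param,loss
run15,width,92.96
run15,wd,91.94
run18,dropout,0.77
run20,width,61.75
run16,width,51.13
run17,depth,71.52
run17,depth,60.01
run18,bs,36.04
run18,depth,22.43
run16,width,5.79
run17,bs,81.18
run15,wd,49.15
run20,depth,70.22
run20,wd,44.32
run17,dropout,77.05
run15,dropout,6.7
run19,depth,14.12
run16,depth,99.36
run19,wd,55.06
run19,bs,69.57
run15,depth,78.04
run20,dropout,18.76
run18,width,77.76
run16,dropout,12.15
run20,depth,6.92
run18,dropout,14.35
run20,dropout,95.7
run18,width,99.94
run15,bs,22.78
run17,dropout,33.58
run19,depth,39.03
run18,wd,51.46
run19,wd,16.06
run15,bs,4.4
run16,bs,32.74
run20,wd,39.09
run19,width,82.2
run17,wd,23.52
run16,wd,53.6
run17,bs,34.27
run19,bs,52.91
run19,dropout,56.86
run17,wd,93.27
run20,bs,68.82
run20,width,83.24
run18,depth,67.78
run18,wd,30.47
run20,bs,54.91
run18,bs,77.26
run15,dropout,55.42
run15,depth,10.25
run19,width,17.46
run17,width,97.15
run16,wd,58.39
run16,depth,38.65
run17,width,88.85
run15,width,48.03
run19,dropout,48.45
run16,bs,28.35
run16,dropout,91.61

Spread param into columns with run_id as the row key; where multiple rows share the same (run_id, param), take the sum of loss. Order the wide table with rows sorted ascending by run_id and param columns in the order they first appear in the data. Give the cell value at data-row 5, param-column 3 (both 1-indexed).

105.31

With rows sorted ascending by run_id, row 5 is run_id=run19. param columns in first-appearance order: width, wd, dropout, depth, bs; column 3 is dropout.
Long rows with run_id=run19, param=dropout: 56.86 + 48.45 = 105.31.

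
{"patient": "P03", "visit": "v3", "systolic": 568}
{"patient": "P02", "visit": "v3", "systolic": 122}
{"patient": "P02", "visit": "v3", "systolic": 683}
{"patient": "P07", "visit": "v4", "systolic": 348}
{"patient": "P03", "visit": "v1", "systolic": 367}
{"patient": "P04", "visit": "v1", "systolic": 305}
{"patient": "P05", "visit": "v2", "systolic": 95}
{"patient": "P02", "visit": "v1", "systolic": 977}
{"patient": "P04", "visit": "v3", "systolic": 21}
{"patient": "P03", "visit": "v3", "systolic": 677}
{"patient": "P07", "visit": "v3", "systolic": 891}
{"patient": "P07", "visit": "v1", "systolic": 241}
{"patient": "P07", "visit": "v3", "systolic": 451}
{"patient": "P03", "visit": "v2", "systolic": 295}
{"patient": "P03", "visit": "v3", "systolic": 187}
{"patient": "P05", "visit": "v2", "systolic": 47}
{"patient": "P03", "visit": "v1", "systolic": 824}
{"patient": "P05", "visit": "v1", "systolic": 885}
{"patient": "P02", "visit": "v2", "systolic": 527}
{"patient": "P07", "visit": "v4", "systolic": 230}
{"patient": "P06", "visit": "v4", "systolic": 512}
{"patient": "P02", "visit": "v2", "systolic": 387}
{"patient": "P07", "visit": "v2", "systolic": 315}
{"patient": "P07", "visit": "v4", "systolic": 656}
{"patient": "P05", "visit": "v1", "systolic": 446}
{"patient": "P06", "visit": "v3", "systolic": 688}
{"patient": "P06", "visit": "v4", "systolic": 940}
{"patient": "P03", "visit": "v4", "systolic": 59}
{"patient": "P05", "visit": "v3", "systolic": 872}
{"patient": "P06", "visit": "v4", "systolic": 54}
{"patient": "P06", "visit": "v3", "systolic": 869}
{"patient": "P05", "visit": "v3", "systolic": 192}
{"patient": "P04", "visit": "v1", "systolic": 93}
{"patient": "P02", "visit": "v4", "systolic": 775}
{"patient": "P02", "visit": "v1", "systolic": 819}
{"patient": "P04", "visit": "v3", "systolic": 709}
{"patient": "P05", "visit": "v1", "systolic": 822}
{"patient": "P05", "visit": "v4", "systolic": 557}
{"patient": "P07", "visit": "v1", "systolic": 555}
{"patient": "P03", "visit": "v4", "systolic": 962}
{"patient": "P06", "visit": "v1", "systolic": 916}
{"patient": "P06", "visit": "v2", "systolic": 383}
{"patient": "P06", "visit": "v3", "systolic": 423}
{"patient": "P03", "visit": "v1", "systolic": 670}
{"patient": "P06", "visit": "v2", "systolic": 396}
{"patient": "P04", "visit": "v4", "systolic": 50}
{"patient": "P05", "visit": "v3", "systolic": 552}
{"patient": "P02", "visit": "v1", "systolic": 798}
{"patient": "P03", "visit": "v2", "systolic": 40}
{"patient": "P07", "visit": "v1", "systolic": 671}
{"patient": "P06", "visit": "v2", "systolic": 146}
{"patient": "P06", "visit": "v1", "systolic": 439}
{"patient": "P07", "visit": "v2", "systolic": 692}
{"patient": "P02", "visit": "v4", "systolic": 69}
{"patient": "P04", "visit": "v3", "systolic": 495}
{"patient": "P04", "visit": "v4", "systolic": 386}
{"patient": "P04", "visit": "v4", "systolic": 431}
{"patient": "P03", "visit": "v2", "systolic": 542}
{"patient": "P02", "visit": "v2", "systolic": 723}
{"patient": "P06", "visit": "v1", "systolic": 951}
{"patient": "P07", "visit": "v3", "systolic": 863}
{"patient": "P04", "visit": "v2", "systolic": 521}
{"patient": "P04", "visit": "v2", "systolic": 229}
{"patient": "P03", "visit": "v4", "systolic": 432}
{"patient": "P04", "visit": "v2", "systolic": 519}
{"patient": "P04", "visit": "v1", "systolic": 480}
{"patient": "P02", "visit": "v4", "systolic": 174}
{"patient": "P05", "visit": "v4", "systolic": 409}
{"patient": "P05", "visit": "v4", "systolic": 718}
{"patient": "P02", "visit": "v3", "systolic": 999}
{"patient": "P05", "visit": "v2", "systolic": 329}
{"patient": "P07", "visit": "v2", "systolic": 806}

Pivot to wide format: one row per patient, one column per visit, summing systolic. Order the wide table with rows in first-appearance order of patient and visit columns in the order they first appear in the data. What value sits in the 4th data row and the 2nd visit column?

867

With rows in first-appearance order of patient, row 4 is patient=P04. visit columns in first-appearance order: v3, v4, v1, v2; column 2 is v4.
Long rows with patient=P04, visit=v4: 50 + 386 + 431 = 867.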